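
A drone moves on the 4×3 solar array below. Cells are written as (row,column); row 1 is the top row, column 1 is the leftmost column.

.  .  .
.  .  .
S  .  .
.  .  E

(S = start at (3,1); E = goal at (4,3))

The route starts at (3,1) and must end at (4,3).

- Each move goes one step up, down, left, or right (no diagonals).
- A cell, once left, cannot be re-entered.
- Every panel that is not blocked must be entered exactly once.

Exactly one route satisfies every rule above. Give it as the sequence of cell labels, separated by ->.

(3,1) -> (4,1) -> (4,2) -> (3,2) -> (2,2) -> (2,1) -> (1,1) -> (1,2) -> (1,3) -> (2,3) -> (3,3) -> (4,3)

Need to visit all 12 open cells exactly once, starting at (3,1) and ending at (4,3).
Cell (1,1) has only two open neighbours ((2,1) and (1,2)), so the path must pass straight through it: one of those is the cell it's entered from and the other is where it exits.
Route from (3,1): down 1 to (4,1), right 1 to (4,2), up 2 to (2,2), left 1 to (2,1), up 1 to (1,1), right 2 to (1,3), down 3 to (4,3) — 11 moves in all.
Check: all 12 open cells covered.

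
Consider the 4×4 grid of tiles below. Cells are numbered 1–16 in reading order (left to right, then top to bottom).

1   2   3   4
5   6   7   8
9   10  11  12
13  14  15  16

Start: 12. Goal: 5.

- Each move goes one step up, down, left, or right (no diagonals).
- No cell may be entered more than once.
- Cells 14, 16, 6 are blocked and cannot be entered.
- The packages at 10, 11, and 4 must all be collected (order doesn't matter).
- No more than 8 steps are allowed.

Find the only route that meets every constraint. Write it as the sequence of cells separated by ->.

12 -> 8 -> 4 -> 3 -> 7 -> 11 -> 10 -> 9 -> 5

The 8-move cap with required stops at 10, 11, 4 leaves no slack for detours.
Route from 12: 2× up (reaching 4), left to 3, 2× down (reaching 11), 2× left (reaching 9), up to 5 — 8 moves in all.
Check: all required cells visited; 8 ≤ 8 moves.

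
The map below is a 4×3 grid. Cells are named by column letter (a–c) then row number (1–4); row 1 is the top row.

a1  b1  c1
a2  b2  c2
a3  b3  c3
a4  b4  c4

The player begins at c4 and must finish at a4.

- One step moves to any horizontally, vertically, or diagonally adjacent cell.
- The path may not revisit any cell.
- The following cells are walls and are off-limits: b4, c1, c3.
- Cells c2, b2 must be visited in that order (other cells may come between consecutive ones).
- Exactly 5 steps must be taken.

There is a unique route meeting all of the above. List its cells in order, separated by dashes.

c4 - b3 - c2 - b2 - a3 - a4

The waypoints must appear in the order c2, b2, with no cell reused.
Route from c4: up-left 1 to b3, up-right 1 to c2, left 1 to b2, down-left 1 to a3, down 1 to a4 — 5 moves in all.
Check: order respected (c2 at step 2, b2 at step 3); 5 moves as required.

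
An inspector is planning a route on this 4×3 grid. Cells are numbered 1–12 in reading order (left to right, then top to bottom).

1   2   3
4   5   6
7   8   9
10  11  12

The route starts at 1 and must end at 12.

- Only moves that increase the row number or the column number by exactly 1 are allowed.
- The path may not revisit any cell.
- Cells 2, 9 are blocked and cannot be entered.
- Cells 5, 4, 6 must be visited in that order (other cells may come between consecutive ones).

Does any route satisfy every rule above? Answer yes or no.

4 lies to the left of 5, so going from 5 to 4 would need a leftward move — but moves only go right/down, so 5 cannot be visited before 4.

no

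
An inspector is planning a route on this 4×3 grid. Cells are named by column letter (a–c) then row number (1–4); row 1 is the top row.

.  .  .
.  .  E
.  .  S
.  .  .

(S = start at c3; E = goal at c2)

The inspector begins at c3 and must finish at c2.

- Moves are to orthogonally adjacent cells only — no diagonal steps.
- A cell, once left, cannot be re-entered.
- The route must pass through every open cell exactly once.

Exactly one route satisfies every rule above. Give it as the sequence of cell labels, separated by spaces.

c3 c4 b4 a4 a3 b3 b2 a2 a1 b1 c1 c2

Need to visit all 12 open cells exactly once, starting at c3 and ending at c2.
Cell c4 has only two open neighbours (c3 and b4), so the path must pass straight through it: one of those is the cell it's entered from and the other is where it exits.
Route from c3: down 1 to c4, left 2 to a4, up 1 to a3, right 1 to b3, up 1 to b2, left 1 to a2, up 1 to a1, right 2 to c1, down 1 to c2 — 11 moves in all.
Check: all 12 open cells covered.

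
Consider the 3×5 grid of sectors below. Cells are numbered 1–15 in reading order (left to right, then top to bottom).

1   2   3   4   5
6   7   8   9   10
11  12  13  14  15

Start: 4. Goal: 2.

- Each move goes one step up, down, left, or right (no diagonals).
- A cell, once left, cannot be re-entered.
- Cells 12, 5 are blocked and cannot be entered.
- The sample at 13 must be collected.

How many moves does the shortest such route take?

Any route passes through 13 somewhere between 4 and 2. Summing Manhattan distances along the two legs (4 → 13 → 2) gives a lower bound of 3 + 3 = 6 moves.
A route of 6 moves achieves this: 4 → 9 → 14 → 13 → 8 → 3 → 2.
Since 6 matches the lower bound, it is optimal.

6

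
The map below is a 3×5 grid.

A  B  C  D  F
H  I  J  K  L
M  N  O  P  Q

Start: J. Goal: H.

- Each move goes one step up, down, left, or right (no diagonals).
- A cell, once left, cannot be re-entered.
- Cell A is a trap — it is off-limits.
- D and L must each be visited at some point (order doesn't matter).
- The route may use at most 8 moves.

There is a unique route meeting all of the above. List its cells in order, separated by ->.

J -> K -> L -> F -> D -> C -> B -> I -> H

The 8-move cap with required stops at D, L leaves no slack for detours.
Route from J: 2× right (reaching L), up to F, 3× left (reaching B), down to I, left to H — 8 moves in all.
Check: all required cells visited; 8 ≤ 8 moves.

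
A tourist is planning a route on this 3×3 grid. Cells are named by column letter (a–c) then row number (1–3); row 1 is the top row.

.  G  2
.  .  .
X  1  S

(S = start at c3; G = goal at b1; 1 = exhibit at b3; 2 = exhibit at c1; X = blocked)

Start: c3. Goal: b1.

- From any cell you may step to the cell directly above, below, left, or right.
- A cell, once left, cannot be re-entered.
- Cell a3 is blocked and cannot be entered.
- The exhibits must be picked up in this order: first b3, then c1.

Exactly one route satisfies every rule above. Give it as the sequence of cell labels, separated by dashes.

c3 - b3 - b2 - c2 - c1 - b1

The waypoints must appear in the order b3, c1, with no cell reused.
Route from c3: left to b3, up to b2, right to c2, up to c1, left to b1 — 5 moves in all.
Check: order respected (1 at step 1, 2 at step 4).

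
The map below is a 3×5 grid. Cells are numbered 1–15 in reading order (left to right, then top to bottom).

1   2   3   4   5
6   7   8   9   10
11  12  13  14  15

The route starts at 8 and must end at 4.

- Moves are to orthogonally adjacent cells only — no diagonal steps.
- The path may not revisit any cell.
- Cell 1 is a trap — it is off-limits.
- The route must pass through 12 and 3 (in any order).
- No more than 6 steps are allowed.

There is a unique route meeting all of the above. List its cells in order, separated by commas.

8, 13, 12, 7, 2, 3, 4

The budget equals the shortest possible length, so every move has to be on a shortest route through the required cells.
Route from 8: down to 13, left to 12, 2× up (reaching 2), 2× right (reaching 4) — 6 moves in all.
Check: all required cells visited; 6 ≤ 6 moves.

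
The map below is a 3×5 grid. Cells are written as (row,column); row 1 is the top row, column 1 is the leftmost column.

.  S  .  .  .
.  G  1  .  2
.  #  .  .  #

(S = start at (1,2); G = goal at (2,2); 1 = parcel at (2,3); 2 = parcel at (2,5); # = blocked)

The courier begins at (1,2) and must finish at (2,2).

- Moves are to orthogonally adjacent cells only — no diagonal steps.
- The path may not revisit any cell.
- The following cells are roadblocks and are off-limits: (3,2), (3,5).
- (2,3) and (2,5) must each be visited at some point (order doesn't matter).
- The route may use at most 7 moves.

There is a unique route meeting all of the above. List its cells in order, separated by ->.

(1,2) -> (1,3) -> (1,4) -> (1,5) -> (2,5) -> (2,4) -> (2,3) -> (2,2)

The budget equals the shortest possible length, so every move has to be on a shortest route through the required cells.
Route from (1,2): 3× right (reaching (1,5)), down to (2,5), 3× left (reaching (2,2)) — 7 moves in all.
Check: all required cells visited; 7 ≤ 7 moves.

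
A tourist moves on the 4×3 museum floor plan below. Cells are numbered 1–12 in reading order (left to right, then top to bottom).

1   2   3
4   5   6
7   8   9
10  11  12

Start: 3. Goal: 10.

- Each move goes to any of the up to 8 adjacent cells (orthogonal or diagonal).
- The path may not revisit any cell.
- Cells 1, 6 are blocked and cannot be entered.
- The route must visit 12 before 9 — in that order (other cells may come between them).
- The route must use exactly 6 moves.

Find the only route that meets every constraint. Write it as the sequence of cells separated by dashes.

3 - 5 - 8 - 12 - 9 - 11 - 10

The waypoints must appear in the order 12, 9, with no cell reused.
Route from 3: down-left 1 to 5, down 1 to 8, down-right 1 to 12, up 1 to 9, down-left 1 to 11, left 1 to 10 — 6 moves in all.
Check: order respected (12 at step 3, 9 at step 4); 6 moves as required.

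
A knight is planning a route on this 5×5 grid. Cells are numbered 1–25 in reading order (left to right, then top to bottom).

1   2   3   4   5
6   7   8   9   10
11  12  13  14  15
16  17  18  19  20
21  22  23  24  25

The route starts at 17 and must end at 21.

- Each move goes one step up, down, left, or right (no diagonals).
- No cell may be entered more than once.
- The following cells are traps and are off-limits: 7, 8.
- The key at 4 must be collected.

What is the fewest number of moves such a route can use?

12

Any route passes through 4 somewhere between 17 and 21. Summing Manhattan distances along the two legs (17 → 4 → 21) gives a lower bound of 5 + 7 = 12 moves.
A route of 12 moves achieves this: 17 → 12 → 13 → 14 → 9 → 4 → 3 → 2 → 1 → 6 → 11 → 16 → 21.
Since 12 matches the lower bound, it is optimal.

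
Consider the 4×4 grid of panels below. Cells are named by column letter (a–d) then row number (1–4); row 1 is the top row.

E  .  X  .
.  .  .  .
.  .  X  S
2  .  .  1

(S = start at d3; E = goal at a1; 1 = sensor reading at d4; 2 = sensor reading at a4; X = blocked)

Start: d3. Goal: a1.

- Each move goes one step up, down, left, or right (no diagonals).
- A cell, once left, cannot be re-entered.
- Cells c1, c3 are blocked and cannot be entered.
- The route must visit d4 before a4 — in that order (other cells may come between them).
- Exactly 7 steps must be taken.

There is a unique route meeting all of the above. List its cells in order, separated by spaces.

The waypoints must appear in the order d4, a4, with no cell reused.
Route from d3: down 1 to d4, left 3 to a4, up 3 to a1 — 7 moves in all.
Check: order respected (1 at step 1, 2 at step 4); 7 moves as required.

d3 d4 c4 b4 a4 a3 a2 a1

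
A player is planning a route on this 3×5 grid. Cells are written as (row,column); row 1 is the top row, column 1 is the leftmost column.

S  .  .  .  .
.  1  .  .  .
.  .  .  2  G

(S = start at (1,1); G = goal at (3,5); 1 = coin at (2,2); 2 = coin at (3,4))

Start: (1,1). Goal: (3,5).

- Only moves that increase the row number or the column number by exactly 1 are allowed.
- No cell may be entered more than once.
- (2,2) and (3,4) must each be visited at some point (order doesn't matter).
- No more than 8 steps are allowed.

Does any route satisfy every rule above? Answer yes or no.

One route that works: (1,1) → (2,1) → (2,2) → (3,2) → (3,3) → (3,4) → (3,5).

yes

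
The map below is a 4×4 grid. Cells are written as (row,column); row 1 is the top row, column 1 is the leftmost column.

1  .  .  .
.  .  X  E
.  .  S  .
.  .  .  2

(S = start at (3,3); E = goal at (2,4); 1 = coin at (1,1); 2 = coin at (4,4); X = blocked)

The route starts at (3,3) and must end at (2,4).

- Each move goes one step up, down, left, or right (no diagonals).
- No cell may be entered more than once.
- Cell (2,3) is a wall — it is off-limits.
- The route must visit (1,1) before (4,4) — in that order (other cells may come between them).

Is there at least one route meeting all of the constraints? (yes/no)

yes

One route that works: (3,3) → (3,2) → (2,2) → (1,2) → (1,1) → (2,1) → (3,1) → (4,1) → (4,2) → (4,3) → (4,4) → (3,4) → (2,4).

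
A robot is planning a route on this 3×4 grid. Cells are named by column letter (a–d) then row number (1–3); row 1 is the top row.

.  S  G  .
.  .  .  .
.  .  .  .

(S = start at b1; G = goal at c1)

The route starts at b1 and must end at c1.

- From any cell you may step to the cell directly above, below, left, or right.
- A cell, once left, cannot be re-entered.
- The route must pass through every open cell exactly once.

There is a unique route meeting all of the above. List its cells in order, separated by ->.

b1 -> a1 -> a2 -> a3 -> b3 -> b2 -> c2 -> c3 -> d3 -> d2 -> d1 -> c1

Need to visit all 12 open cells exactly once, starting at b1 and ending at c1.
Route from b1: left 1 to a1, down 2 to a3, right 1 to b3, up 1 to b2, right 1 to c2, down 1 to c3, right 1 to d3, up 2 to d1, left 1 to c1 — 11 moves in all.
Check: all 12 open cells covered.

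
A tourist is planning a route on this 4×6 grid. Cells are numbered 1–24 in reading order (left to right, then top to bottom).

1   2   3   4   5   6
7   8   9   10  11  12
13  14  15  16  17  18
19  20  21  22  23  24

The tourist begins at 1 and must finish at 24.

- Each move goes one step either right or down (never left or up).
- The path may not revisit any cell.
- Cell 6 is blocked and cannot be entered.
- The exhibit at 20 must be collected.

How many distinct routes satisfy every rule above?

4

A right/down-only route from 1 to 24 makes exactly 3 down-moves and 5 right-moves in some order.
With no other constraints that would be C(8,3) = 56 routes.
Split at 20 and multiply the segment counts (each segment already excludes blocked cells): 1→20: 4; 20→24: 1; product = 4.
That gives 4 routes.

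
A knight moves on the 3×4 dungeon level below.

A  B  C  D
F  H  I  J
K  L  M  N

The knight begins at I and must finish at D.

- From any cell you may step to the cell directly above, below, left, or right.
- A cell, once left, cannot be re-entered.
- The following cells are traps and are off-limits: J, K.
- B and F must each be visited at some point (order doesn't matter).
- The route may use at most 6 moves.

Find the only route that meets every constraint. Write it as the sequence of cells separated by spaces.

The 6-move cap with required stops at B, F leaves no slack for detours.
Route from I: 2× left (reaching F), up to A, 3× right (reaching D) — 6 moves in all.
Check: all required cells visited; 6 ≤ 6 moves.

I H F A B C D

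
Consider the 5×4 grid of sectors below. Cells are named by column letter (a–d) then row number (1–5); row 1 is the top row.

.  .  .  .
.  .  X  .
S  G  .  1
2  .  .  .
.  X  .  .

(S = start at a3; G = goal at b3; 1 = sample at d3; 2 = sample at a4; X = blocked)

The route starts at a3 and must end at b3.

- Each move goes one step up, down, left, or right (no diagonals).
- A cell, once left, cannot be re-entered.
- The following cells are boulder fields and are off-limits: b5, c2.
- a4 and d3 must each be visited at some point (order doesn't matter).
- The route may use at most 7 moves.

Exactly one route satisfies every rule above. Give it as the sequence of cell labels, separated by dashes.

a3 - a4 - b4 - c4 - d4 - d3 - c3 - b3

The 7-move cap with required stops at a4, d3 leaves no slack for detours.
Route from a3: down 1 to a4, right 3 to d4, up 1 to d3, left 2 to b3 — 7 moves in all.
Check: all required cells visited; 7 ≤ 7 moves.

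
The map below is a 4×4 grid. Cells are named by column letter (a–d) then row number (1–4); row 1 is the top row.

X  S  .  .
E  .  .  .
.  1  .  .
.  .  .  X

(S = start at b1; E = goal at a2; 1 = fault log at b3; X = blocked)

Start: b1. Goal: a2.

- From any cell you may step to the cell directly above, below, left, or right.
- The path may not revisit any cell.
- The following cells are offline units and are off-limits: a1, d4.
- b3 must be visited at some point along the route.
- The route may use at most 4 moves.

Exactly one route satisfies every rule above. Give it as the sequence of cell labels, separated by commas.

Any route must reach b3 and still end at a2 within 4 moves, so the order of the required stops is forced.
Route from b1: 2× down (reaching b3), left to a3, up to a2 — 4 moves in all.
Check: all required cells visited; 4 ≤ 4 moves.

b1, b2, b3, a3, a2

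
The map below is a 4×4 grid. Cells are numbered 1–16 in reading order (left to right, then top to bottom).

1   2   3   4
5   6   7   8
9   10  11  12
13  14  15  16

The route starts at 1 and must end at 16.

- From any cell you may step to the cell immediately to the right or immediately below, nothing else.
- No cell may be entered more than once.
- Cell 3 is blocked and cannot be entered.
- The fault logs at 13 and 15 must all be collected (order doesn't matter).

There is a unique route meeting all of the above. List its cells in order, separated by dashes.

Moves only go right or down, so the column and row indices never decrease.
Route from 1: 3× down (reaching 13), 3× right (reaching 16) — 6 moves in all.
Check: all required cells visited.

1 - 5 - 9 - 13 - 14 - 15 - 16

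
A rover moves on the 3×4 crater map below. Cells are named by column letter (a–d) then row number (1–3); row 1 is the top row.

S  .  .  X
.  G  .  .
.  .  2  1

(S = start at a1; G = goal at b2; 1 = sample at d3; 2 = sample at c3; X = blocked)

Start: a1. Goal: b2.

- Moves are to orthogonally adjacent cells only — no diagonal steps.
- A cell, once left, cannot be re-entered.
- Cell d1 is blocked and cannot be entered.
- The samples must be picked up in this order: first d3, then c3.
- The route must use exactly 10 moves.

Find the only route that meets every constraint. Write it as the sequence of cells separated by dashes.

a1 - b1 - c1 - c2 - d2 - d3 - c3 - b3 - a3 - a2 - b2

The waypoints must appear in the order d3, c3, with no cell reused.
Route from a1: right 2 to c1, down 1 to c2, right 1 to d2, down 1 to d3, left 3 to a3, up 1 to a2, right 1 to b2 — 10 moves in all.
Check: order respected (1 at step 5, 2 at step 6); 10 moves as required.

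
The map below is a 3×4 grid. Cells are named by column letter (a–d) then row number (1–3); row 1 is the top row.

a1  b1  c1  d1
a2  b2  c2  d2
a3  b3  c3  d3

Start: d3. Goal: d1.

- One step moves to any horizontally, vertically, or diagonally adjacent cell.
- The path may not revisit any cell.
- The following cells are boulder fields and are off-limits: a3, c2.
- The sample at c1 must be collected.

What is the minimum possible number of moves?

3

Any route passes through c1 somewhere between d3 and d1. Summing Chebyshev distances along the two legs (d3 → c1 → d1) gives a lower bound of 2 + 1 = 3 moves.
A route of 3 moves achieves this: d3 → d2 → c1 → d1.
Since 3 matches the lower bound, it is optimal.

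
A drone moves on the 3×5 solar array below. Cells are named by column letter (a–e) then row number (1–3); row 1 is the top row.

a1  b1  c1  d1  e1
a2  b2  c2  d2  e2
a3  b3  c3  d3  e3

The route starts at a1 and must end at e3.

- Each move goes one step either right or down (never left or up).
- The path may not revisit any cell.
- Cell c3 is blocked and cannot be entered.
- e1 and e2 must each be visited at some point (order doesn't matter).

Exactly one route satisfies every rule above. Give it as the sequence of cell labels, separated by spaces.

Moves only go right or down, so the column and row indices never decrease.
Route from a1: 4× right (reaching e1), 2× down (reaching e3) — 6 moves in all.
Check: all required cells visited.

a1 b1 c1 d1 e1 e2 e3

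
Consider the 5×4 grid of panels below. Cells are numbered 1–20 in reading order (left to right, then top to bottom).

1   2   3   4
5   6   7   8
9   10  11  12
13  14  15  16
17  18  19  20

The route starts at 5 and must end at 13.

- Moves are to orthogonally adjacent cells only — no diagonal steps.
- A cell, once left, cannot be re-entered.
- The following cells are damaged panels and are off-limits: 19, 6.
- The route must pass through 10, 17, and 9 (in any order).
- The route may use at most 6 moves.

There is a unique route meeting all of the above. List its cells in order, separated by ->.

The 6-move cap with required stops at 10, 17, 9 leaves no slack for detours.
Route from 5: down to 9, right to 10, 2× down (reaching 18), left to 17, up to 13 — 6 moves in all.
Check: all required cells visited; 6 ≤ 6 moves.

5 -> 9 -> 10 -> 14 -> 18 -> 17 -> 13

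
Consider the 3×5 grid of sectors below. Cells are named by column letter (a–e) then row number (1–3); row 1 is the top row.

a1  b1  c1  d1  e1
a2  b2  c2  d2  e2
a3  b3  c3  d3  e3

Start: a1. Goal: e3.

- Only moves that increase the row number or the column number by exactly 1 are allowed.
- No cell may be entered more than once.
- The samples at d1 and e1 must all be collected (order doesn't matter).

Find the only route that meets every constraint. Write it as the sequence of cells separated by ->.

Moves only go right or down, so the column and row indices never decrease.
Route from a1: right 4 to e1, down 2 to e3 — 6 moves in all.
Check: all required cells visited.

a1 -> b1 -> c1 -> d1 -> e1 -> e2 -> e3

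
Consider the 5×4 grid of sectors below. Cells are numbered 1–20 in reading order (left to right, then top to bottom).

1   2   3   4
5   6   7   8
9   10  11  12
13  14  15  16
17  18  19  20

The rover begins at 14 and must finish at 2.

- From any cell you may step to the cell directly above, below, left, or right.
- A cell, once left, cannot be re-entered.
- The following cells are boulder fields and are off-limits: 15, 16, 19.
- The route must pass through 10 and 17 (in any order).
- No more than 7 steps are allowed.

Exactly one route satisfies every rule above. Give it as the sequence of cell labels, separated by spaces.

14 18 17 13 9 10 6 2

Any route must reach 10 and 17 and still end at 2 within 7 moves, so the order of the required stops is forced.
Route from 14: down to 18, left to 17, 2× up (reaching 9), right to 10, 2× up (reaching 2) — 7 moves in all.
Check: all required cells visited; 7 ≤ 7 moves.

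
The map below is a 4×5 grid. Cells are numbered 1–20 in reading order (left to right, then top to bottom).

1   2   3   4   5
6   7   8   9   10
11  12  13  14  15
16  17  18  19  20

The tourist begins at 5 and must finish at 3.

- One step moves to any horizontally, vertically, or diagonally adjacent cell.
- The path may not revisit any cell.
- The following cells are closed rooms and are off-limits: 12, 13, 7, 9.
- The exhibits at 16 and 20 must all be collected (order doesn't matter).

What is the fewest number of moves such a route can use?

11

Any route passes through 16 and 20 in some order between 5 and 3. Summing Chebyshev distances along each leg and taking the cheapest ordering (5 → 20 → 16 → 3) gives a lower bound of 3 + 4 + 3 = 10 moves.
That bound ignores the blocked cells. Measuring each leg by the fewest moves that actually steer around them (5→20: 3; 20→16: 4; 16→3: 4) raises the lower bound to 11.
A route of 11 moves exists: 5 → 10 → 14 → 20 → 19 → 18 → 17 → 16 → 11 → 6 → 2 → 3.
Since 11 matches that lower bound, it is optimal.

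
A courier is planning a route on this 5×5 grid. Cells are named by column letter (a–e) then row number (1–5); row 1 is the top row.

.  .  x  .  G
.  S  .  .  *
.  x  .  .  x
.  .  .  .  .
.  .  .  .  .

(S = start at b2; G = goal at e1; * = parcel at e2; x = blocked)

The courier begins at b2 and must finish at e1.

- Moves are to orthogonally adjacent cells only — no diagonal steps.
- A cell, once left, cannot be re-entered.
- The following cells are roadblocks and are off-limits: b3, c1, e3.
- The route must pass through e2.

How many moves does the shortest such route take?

Any route passes through e2 somewhere between b2 and e1. Summing Manhattan distances along the two legs (b2 → e2 → e1) gives a lower bound of 3 + 1 = 4 moves.
A route of 4 moves achieves this: b2 → c2 → d2 → e2 → e1.
Since 4 matches the lower bound, it is optimal.

4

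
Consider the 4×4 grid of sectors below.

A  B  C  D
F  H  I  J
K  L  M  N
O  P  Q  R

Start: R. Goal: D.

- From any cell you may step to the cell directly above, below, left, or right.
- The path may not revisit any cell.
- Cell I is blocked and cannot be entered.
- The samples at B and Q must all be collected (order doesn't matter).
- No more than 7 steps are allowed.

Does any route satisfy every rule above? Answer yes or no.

One route that works: R → Q → M → L → H → B → C → D.

yes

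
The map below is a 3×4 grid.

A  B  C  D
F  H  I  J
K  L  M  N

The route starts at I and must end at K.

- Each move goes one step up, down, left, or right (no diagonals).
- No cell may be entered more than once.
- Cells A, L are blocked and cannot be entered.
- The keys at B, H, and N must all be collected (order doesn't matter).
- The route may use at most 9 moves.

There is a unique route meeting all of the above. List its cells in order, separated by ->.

I -> M -> N -> J -> D -> C -> B -> H -> F -> K

The 9-move cap with required stops at B, H, N leaves no slack for detours.
Route from I: down to M, right to N, 2× up (reaching D), 2× left (reaching B), down to H, left to F, down to K — 9 moves in all.
Check: all required cells visited; 9 ≤ 9 moves.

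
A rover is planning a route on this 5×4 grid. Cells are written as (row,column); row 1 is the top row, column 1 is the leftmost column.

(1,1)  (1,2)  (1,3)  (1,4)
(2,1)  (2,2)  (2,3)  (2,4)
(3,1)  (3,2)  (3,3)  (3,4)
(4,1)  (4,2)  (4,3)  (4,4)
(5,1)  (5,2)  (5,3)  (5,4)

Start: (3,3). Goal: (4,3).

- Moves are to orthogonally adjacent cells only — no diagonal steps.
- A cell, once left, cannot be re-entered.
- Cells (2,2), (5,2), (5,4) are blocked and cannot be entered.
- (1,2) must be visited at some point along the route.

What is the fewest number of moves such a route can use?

Any route passes through (1,2) somewhere between (3,3) and (4,3). Summing Manhattan distances along the two legs ((3,3) → (1,2) → (4,3)) gives a lower bound of 3 + 4 = 7 moves.
The shortest route satisfying every rule uses 9 moves: (3,3) → (2,3) → (1,3) → (1,2) → (1,1) → (2,1) → (3,1) → (4,1) → (4,2) → (4,3).
The no-revisit rule (legs can't share cells) pushes the minimum above the 7-move bound; an exhaustive check rules out every length from 7 to 8, leaving 9 as the minimum.

9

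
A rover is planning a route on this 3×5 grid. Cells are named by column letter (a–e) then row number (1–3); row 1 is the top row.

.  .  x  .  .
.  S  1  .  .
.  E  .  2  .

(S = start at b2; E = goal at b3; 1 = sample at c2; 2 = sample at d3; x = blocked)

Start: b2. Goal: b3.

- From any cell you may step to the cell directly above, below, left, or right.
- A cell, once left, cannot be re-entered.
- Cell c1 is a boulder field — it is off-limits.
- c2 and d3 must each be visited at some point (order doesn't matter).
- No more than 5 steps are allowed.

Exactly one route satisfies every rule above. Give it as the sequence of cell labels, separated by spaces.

Any route must reach c2 and d3 and still end at b3 within 5 moves, so the order of the required stops is forced.
Route from b2: 2× right (reaching d2), down to d3, 2× left (reaching b3) — 5 moves in all.
Check: all required cells visited; 5 ≤ 5 moves.

b2 c2 d2 d3 c3 b3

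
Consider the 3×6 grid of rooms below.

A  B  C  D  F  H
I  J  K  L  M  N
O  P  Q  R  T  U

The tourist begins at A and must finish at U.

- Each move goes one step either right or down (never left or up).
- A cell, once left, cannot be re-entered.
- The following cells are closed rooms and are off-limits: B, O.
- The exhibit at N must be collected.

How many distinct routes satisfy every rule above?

A right/down-only route from A to U makes exactly 2 down-moves and 5 right-moves in some order.
With no other constraints that would be C(7,2) = 21 routes.
Split at N and multiply the segment counts (each segment already excludes blocked cells): A→N: 1; N→U: 1; product = 1.
That gives 1 route.

1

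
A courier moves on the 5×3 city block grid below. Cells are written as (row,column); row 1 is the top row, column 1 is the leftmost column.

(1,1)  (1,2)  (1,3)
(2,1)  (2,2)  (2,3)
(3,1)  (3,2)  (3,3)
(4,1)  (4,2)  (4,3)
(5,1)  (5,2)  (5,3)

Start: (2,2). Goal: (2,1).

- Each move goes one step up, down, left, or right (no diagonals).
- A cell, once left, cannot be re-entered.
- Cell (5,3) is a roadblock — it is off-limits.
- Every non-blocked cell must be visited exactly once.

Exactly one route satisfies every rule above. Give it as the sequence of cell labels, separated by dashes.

(2,2) - (3,2) - (3,1) - (4,1) - (5,1) - (5,2) - (4,2) - (4,3) - (3,3) - (2,3) - (1,3) - (1,2) - (1,1) - (2,1)

Need to visit all 14 open cells exactly once, starting at (2,2) and ending at (2,1).
Cell (5,2) has only two open neighbours ((4,2) and (5,1)), so the path must pass straight through it: one of those is the cell it's entered from and the other is where it exits.
Route from (2,2): down 1 to (3,2), left 1 to (3,1), down 2 to (5,1), right 1 to (5,2), up 1 to (4,2), right 1 to (4,3), up 3 to (1,3), left 2 to (1,1), down 1 to (2,1) — 13 moves in all.
Check: all 14 open cells covered.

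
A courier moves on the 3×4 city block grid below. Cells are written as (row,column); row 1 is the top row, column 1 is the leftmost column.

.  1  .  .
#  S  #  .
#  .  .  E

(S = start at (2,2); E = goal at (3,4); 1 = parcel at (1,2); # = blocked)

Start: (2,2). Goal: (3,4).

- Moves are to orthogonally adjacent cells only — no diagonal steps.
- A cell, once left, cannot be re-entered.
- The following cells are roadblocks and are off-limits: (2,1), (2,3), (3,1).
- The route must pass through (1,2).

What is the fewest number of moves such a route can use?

Any route passes through (1,2) somewhere between (2,2) and (3,4). Summing Manhattan distances along the two legs ((2,2) → (1,2) → (3,4)) gives a lower bound of 1 + 4 = 5 moves.
A route of 5 moves achieves this: (2,2) → (1,2) → (1,3) → (1,4) → (2,4) → (3,4).
Since 5 matches the lower bound, it is optimal.

5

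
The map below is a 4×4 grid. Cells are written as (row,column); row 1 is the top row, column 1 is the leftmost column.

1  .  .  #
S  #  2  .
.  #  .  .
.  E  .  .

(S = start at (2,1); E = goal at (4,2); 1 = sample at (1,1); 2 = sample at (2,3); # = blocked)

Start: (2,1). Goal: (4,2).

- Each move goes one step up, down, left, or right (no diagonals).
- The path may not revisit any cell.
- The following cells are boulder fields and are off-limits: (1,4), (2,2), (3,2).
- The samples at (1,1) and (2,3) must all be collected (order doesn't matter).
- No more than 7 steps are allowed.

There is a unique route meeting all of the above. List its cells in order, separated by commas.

The 7-move cap with required stops at (1,1), (2,3) leaves no slack for detours.
Route from (2,1): up 1 to (1,1), right 2 to (1,3), down 3 to (4,3), left 1 to (4,2) — 7 moves in all.
Check: all required cells visited; 7 ≤ 7 moves.

(2,1), (1,1), (1,2), (1,3), (2,3), (3,3), (4,3), (4,2)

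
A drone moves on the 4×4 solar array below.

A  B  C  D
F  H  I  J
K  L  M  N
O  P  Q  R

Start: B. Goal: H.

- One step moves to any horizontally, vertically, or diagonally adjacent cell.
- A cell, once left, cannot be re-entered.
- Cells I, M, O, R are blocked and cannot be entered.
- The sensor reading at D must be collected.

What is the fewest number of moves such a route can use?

7

Any route passes through D somewhere between B and H. Summing Chebyshev distances along the two legs (B → D → H) gives a lower bound of 2 + 2 = 4 moves.
The shortest route satisfying every rule uses 7 moves: B → C → D → J → N → Q → L → H.
The bound of 4 isn't tight here; checking systematically, no route of length 4 through 6 satisfies every constraint, so 7 is the minimum.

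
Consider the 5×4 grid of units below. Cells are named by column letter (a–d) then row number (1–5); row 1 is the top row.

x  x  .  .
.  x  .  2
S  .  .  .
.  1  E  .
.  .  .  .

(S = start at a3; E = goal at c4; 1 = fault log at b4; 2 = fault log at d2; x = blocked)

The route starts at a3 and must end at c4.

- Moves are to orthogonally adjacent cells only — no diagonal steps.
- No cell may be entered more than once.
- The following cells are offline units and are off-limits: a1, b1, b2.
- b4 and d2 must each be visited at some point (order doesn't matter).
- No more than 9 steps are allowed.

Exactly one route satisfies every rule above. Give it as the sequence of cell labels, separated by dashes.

a3 - a4 - b4 - b3 - c3 - c2 - d2 - d3 - d4 - c4

The 9-move cap with required stops at b4, d2 leaves no slack for detours.
Route from a3: down to a4, right to b4, up to b3, right to c3, up to c2, right to d2, 2× down (reaching d4), left to c4 — 9 moves in all.
Check: all required cells visited; 9 ≤ 9 moves.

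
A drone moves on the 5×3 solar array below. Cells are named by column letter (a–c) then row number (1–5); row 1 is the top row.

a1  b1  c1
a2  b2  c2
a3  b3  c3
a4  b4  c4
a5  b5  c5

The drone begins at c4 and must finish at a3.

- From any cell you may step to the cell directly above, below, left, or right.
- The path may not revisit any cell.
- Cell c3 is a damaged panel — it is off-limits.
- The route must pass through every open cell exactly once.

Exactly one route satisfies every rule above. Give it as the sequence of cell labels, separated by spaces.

c4 c5 b5 a5 a4 b4 b3 b2 c2 c1 b1 a1 a2 a3

Need to visit all 14 open cells exactly once, starting at c4 and ending at a3.
Cell a5 has only two open neighbours (a4 and b5), so the path must pass straight through it: one of those is the cell it's entered from and the other is where it exits.
Route from c4: down to c5, 2× left (reaching a5), up to a4, right to b4, 2× up (reaching b2), right to c2, up to c1, 2× left (reaching a1), 2× down (reaching a3) — 13 moves in all.
Check: all 14 open cells covered.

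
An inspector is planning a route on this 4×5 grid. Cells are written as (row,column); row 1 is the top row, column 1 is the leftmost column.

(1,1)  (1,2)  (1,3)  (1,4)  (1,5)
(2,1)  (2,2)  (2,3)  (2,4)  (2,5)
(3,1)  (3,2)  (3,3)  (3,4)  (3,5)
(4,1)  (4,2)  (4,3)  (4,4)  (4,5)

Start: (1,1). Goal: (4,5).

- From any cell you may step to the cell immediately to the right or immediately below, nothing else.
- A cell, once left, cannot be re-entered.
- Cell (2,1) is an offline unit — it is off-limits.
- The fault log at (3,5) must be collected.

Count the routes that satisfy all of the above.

10

A right/down-only route from (1,1) to (4,5) makes exactly 3 down-moves and 4 right-moves in some order.
With no other constraints that would be C(7,3) = 35 routes.
Split at (3,5) and multiply the segment counts (each segment already excludes blocked cells): (1,1)→(3,5): 10; (3,5)→(4,5): 1; product = 10.
That gives 10 routes.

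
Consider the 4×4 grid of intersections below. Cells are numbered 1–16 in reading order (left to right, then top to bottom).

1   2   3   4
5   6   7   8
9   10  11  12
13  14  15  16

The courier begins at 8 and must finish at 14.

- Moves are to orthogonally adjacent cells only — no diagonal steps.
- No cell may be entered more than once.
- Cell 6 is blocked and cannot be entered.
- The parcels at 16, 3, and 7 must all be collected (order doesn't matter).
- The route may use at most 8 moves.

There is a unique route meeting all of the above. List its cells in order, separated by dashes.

8 - 4 - 3 - 7 - 11 - 12 - 16 - 15 - 14

Any route must reach 16, 3, and 7 and still end at 14 within 8 moves, so the order of the required stops is forced.
Route from 8: up 1 to 4, left 1 to 3, down 2 to 11, right 1 to 12, down 1 to 16, left 2 to 14 — 8 moves in all.
Check: all required cells visited; 8 ≤ 8 moves.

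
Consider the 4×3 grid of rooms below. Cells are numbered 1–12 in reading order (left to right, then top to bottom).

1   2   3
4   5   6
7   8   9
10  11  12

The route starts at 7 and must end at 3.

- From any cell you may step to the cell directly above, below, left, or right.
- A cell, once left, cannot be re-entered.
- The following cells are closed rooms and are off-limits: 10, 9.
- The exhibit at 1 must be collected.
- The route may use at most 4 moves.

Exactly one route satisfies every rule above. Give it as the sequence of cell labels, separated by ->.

Any route must reach 1 and still end at 3 within 4 moves, so the order of the required stops is forced.
Route from 7: up 2 to 1, right 2 to 3 — 4 moves in all.
Check: all required cells visited; 4 ≤ 4 moves.

7 -> 4 -> 1 -> 2 -> 3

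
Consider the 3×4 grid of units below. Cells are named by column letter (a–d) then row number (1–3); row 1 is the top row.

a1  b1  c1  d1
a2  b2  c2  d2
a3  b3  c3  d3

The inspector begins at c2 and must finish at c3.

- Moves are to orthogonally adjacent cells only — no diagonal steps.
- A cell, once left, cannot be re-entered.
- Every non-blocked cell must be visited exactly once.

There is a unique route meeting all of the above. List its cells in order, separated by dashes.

Need to visit all 12 open cells exactly once, starting at c2 and ending at c3.
Cell d3 has only two open neighbours (d2 and c3), so the path must pass straight through it: one of those is the cell it's entered from and the other is where it exits.
Route from c2: left 1 to b2, down 1 to b3, left 1 to a3, up 2 to a1, right 3 to d1, down 2 to d3, left 1 to c3 — 11 moves in all.
Check: all 12 open cells covered.

c2 - b2 - b3 - a3 - a2 - a1 - b1 - c1 - d1 - d2 - d3 - c3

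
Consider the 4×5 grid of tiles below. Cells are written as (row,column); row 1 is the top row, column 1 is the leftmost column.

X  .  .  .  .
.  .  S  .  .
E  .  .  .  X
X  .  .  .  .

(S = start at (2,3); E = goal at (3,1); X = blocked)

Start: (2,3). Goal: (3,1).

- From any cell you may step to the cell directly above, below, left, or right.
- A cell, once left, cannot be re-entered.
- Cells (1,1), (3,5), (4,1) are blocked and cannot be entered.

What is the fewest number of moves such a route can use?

3

The Manhattan distance from (2,3) to (3,1) is |2−3| + |3−1| = 3, so at least 3 moves are needed.
A route of 3 moves achieves this: (2,3) → (3,3) → (3,2) → (3,1).
Since 3 matches the lower bound, it is optimal.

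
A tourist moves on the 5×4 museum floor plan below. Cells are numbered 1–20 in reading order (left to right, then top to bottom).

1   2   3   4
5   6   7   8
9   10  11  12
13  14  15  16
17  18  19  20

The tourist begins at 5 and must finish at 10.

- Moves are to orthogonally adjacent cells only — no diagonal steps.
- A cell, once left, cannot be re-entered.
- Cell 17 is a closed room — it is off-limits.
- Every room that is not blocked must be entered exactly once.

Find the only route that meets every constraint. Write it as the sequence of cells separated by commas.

Need to visit all 19 open cells exactly once, starting at 5 and ending at 10.
Route from 5: up to 1, right to 2, down to 6, right to 7, up to 3, right to 4, 2× down (reaching 12), left to 11, down to 15, right to 16, down to 20, 2× left (reaching 18), up to 14, left to 13, up to 9, right to 10 — 18 moves in all.
Check: all 19 open cells covered.

5, 1, 2, 6, 7, 3, 4, 8, 12, 11, 15, 16, 20, 19, 18, 14, 13, 9, 10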